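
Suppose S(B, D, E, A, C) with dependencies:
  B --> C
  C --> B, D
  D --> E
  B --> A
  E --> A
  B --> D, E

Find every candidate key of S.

{B}⁺ = {A, B, C, D, E}, which is every attribute, so {B} is a candidate key.
{C}⁺ = {A, B, C, D, E}, which is every attribute, so {C} is a candidate key.
These are minimal and exhaustive — every other superkey contains one of them.

{B}, {C}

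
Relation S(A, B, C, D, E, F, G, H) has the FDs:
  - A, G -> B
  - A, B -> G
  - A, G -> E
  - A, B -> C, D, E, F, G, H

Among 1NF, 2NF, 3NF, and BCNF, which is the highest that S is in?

Candidate keys: {A, B}, {A, G}. Prime attributes: {A, B, G}.
The left-hand side of every FD is a superkey, so BCNF is satisfied.

BCNF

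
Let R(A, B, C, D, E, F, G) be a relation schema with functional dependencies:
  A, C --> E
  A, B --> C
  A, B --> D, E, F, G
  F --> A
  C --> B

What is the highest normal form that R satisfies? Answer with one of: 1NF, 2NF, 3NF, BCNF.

Candidate keys: {A, B}, {A, C}, {B, F}, {C, F}. Prime attributes: {A, B, C, F}.
F --> A breaks BCNF: {F}⁺ = {A, F}, so {F} is not a superkey.
Since {A} ⊆ prime attributes and every other non-superkey FD also has a prime right side, the schema is in 3NF.

3NF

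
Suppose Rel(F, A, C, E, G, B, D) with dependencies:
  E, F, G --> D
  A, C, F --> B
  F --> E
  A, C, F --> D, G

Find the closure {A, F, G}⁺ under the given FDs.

{A, D, E, F, G}

Start with {A, F, G}.
F --> E applies; add {E} → now {A, E, F, G}.
E, F, G --> D applies; add {D} → now {A, D, E, F, G}.
No further FD applies.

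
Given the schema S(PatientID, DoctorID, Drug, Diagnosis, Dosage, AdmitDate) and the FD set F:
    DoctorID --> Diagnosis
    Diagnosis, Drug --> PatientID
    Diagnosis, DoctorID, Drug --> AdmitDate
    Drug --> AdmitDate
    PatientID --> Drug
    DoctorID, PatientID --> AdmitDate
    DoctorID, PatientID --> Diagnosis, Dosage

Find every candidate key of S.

{DoctorID} never appears on the right of any FD, so every key must include it.
{DoctorID, Drug}⁺ = {AdmitDate, Diagnosis, DoctorID, Dosage, Drug, PatientID}, which is every attribute, so {DoctorID, Drug} is a candidate key.
{DoctorID, PatientID}⁺ = {AdmitDate, Diagnosis, DoctorID, Dosage, Drug, PatientID}, which is every attribute, so {DoctorID, PatientID} is a candidate key.
No proper subset of any of these is a key, and no other minimal superkey exists.

{DoctorID, Drug}, {DoctorID, PatientID}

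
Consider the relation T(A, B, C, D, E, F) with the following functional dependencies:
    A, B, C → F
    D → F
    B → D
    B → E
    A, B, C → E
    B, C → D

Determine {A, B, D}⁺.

Start with {A, B, D}.
D → F applies; add {F} → now {A, B, D, F}.
B → E applies; add {E} → now {A, B, D, E, F}.
No further FD applies.

{A, B, D, E, F}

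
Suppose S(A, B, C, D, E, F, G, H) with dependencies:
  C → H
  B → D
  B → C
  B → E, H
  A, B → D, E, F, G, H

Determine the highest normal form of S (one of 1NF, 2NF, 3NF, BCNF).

1NF

Candidate key: {A, B}. Prime attributes: {A, B}.
C → H: {C}⁺ = {C, H}, which is not all of the attributes, so the left side is not a superkey — BCNF is violated.
C → H has non-prime {H} on the right and a non-superkey on the left, so 3NF fails.
Since {B} ⊂ {A, B} and {B}⁺ ⊇ {C, D, E, H} with {C, D, E, H} non-prime, there is a partial dependency; 2NF fails.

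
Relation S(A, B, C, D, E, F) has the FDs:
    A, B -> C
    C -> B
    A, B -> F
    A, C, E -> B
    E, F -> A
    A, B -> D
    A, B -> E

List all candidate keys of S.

{A, B} is a candidate key since {A, B}⁺ = {A, B, C, D, E, F} covers every attribute.
{A, C} is a candidate key since {A, C}⁺ = {A, B, C, D, E, F} covers every attribute.
{B, E, F} is a candidate key since {B, E, F}⁺ = {A, B, C, D, E, F} covers every attribute.
{C, E, F} is a candidate key since {C, E, F}⁺ = {A, B, C, D, E, F} covers every attribute.
Any other superkey properly contains one of these, so there are no further candidate keys.

{A, B}, {A, C}, {B, E, F}, {C, E, F}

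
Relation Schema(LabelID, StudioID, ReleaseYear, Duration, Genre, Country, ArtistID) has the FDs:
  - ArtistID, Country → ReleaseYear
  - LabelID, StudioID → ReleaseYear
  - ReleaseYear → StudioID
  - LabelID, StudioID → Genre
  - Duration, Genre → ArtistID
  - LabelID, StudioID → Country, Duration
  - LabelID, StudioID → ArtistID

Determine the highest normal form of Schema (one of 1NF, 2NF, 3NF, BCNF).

Candidate keys: {ArtistID, Country, LabelID}, {Country, Duration, Genre, LabelID}, {LabelID, ReleaseYear}, {LabelID, StudioID}. Prime attributes: {ArtistID, Country, Duration, Genre, LabelID, ReleaseYear, StudioID}.
For ArtistID, Country → ReleaseYear we have {ArtistID, Country}⁺ = {ArtistID, Country, ReleaseYear, StudioID}; {ArtistID, Country} is not a superkey, so BCNF fails.
Since {ReleaseYear} ⊆ prime attributes and every other non-superkey FD also has a prime right side, the schema is in 3NF.

3NF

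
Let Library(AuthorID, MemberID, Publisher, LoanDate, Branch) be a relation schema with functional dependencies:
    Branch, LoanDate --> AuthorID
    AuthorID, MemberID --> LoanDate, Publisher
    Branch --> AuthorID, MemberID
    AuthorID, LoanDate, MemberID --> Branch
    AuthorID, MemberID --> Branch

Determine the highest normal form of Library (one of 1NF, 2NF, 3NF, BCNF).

Candidate keys: {AuthorID, MemberID}, {Branch}. Prime attributes: {AuthorID, Branch, MemberID}.
Each dependency's left side is a superkey — BCNF holds.

BCNF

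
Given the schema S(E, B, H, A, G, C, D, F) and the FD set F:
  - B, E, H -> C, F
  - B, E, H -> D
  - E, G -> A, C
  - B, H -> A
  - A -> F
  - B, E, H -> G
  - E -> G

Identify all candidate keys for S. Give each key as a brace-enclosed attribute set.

{B, E, H}

Attributes never on any right-hand side: {B, E, H} — every candidate key must contain all of them.
{B, E, H} is a candidate key since {B, E, H}⁺ = {A, B, C, D, E, F, G, H} covers every attribute.
No other minimal set has full closure, so this is the only candidate key.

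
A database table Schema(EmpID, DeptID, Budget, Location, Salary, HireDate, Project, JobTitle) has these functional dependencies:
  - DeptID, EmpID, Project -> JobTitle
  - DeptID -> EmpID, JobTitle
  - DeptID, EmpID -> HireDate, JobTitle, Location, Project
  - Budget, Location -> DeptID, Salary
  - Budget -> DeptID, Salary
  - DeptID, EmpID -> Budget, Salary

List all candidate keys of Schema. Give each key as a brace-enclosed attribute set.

{Budget}, {DeptID}

{Budget} is a candidate key since {Budget}⁺ = {Budget, DeptID, EmpID, HireDate, JobTitle, Location, Project, Salary} covers every attribute.
{DeptID} is a candidate key since {DeptID}⁺ = {Budget, DeptID, EmpID, HireDate, JobTitle, Location, Project, Salary} covers every attribute.
Any other superkey properly contains one of these, so there are no further candidate keys.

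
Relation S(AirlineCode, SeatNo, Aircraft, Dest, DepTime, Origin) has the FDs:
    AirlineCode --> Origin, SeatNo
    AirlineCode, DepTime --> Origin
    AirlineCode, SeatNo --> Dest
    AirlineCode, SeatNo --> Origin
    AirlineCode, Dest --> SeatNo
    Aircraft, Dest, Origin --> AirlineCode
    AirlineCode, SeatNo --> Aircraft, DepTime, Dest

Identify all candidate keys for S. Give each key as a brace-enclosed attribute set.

{Aircraft, Dest, Origin}, {AirlineCode}

{AirlineCode} is a candidate key since {AirlineCode}⁺ = {Aircraft, AirlineCode, DepTime, Dest, Origin, SeatNo} covers every attribute.
{Aircraft, Dest, Origin} is a candidate key since {Aircraft, Dest, Origin}⁺ = {Aircraft, AirlineCode, DepTime, Dest, Origin, SeatNo} covers every attribute.
Any other superkey properly contains one of these, so there are no further candidate keys.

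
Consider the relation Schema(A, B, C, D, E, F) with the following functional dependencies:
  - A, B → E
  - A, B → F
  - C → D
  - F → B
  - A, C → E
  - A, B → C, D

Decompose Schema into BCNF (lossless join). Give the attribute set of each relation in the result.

Candidate keys of the original relation: {A, B}, {A, F}.
{A, B, C, D, E, F}: {C} determines {C, D} here but is not a superkey — split on C → D, giving {C, D} and {A, B, C, E, F}.
{C, D} is in BCNF.
{A, B, C, E, F}: {F} determines {B, F} here but is not a superkey — split on F → B, giving {B, F} and {A, C, E, F}.
{B, F} is in BCNF.
{A, C, E, F}: {A, C} determines {A, C, E} here but is not a superkey — split on A, C → E, giving {A, C, E} and {A, C, F}.
{A, C, E} is in BCNF.
{A, C, F} is in BCNF.

{A, C, E}; {A, C, F}; {B, F}; {C, D}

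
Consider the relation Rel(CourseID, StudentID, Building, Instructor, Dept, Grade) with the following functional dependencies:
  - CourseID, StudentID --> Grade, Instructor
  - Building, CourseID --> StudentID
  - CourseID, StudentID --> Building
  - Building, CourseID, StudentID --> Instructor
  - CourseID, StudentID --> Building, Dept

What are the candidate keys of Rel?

{Building, CourseID}, {CourseID, StudentID}

No FD produces {CourseID}, so it must be in every candidate key.
{Building, CourseID}⁺ = {Building, CourseID, Dept, Grade, Instructor, StudentID} — all of the relation — so {Building, CourseID} is a candidate key.
{CourseID, StudentID}⁺ = {Building, CourseID, Dept, Grade, Instructor, StudentID} — all of the relation — so {CourseID, StudentID} is a candidate key.
These are minimal and exhaustive — every other superkey contains one of them.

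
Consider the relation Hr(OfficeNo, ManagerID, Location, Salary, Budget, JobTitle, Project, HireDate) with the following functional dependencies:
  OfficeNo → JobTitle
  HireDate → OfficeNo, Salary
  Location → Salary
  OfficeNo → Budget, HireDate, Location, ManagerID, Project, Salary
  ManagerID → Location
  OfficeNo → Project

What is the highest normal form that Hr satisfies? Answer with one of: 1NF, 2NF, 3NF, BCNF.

Candidate keys: {HireDate}, {OfficeNo}. Prime attributes: {HireDate, OfficeNo}.
Location → Salary breaks BCNF: {Location}⁺ = {Location, Salary}, so {Location} is not a superkey.
Because {Salary} is non-prime and the left side of Location → Salary is not a superkey, the relation is not in 3NF.
All keys have size 1, which rules out partial dependencies — 2NF is satisfied.

2NF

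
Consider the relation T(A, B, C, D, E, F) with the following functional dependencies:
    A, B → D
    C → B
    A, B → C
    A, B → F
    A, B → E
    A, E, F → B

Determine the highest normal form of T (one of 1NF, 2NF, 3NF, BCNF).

Candidate keys: {A, B}, {A, C}, {A, E, F}. Prime attributes: {A, B, C, E, F}.
For C → B we have {C}⁺ = {B, C}; {C} is not a superkey, so BCNF fails.
Since {B} ⊆ prime attributes and every other non-superkey FD also has a prime right side, the schema is in 3NF.

3NF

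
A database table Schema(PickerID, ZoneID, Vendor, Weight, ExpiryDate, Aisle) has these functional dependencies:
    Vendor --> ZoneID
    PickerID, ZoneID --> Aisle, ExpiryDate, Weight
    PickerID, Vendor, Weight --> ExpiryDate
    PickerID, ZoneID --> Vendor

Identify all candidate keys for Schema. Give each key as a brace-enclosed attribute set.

{PickerID} never appears on the right of any FD, so every key must include it.
{PickerID, Vendor}⁺ = {Aisle, ExpiryDate, PickerID, Vendor, Weight, ZoneID} — all of the relation — so {PickerID, Vendor} is a candidate key.
{PickerID, ZoneID}⁺ = {Aisle, ExpiryDate, PickerID, Vendor, Weight, ZoneID} — all of the relation — so {PickerID, ZoneID} is a candidate key.
Any other superkey properly contains one of these, so there are no further candidate keys.

{PickerID, Vendor}, {PickerID, ZoneID}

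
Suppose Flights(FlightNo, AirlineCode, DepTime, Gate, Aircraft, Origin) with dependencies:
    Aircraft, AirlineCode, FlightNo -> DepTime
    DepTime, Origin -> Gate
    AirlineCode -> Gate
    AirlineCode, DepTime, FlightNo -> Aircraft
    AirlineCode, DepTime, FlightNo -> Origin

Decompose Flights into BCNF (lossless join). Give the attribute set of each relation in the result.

Candidate keys of the original relation: {Aircraft, AirlineCode, FlightNo}, {AirlineCode, DepTime, FlightNo}.
Within {Aircraft, AirlineCode, DepTime, FlightNo, Gate, Origin}: {DepTime, Origin}⁺ ∩ {Aircraft, AirlineCode, DepTime, FlightNo, Gate, Origin} = {DepTime, Gate, Origin}, not the whole set, so DepTime, Origin -> Gate violates BCNF; decompose into {DepTime, Gate, Origin} and {Aircraft, AirlineCode, DepTime, FlightNo, Origin}.
{DepTime, Gate, Origin} has no BCNF violation.
{Aircraft, AirlineCode, DepTime, FlightNo, Origin} has no BCNF violation.

{Aircraft, AirlineCode, DepTime, FlightNo, Origin}; {DepTime, Gate, Origin}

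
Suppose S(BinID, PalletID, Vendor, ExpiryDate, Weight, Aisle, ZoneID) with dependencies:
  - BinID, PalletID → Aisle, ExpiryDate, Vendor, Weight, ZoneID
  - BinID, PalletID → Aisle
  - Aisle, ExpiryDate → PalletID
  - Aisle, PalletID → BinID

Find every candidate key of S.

Closure of {Aisle, ExpiryDate} is {Aisle, BinID, ExpiryDate, PalletID, Vendor, Weight, ZoneID}, the whole schema; {Aisle, ExpiryDate} is a candidate key.
Closure of {Aisle, PalletID} is {Aisle, BinID, ExpiryDate, PalletID, Vendor, Weight, ZoneID}, the whole schema; {Aisle, PalletID} is a candidate key.
Closure of {BinID, PalletID} is {Aisle, BinID, ExpiryDate, PalletID, Vendor, Weight, ZoneID}, the whole schema; {BinID, PalletID} is a candidate key.
No proper subset of any of these is a key, and no other minimal superkey exists.

{Aisle, ExpiryDate}, {Aisle, PalletID}, {BinID, PalletID}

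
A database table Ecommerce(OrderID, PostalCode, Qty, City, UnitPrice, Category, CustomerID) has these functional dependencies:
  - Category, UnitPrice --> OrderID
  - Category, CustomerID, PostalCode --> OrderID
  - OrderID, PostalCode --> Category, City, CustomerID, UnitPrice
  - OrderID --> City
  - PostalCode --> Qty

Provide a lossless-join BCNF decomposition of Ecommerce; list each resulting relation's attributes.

Candidate keys of the original relation: {Category, CustomerID, PostalCode}, {Category, PostalCode, UnitPrice}, {OrderID, PostalCode}.
{Category, City, CustomerID, OrderID, PostalCode, Qty, UnitPrice}: {Category, UnitPrice} determines {Category, City, OrderID, UnitPrice} here but is not a superkey — split on Category, UnitPrice --> City, OrderID, giving {Category, City, OrderID, UnitPrice} and {Category, CustomerID, PostalCode, Qty, UnitPrice}.
{Category, City, OrderID, UnitPrice}: {OrderID} determines {City, OrderID} here but is not a superkey — split on OrderID --> City, giving {City, OrderID} and {Category, OrderID, UnitPrice}.
{City, OrderID} has no BCNF violation.
{Category, OrderID, UnitPrice} has no BCNF violation.
{Category, CustomerID, PostalCode, Qty, UnitPrice}: {PostalCode} determines {PostalCode, Qty} here but is not a superkey — split on PostalCode --> Qty, giving {PostalCode, Qty} and {Category, CustomerID, PostalCode, UnitPrice}.
{PostalCode, Qty} has no BCNF violation.
{Category, CustomerID, PostalCode, UnitPrice} has no BCNF violation.

{Category, CustomerID, PostalCode, UnitPrice}; {Category, OrderID, UnitPrice}; {City, OrderID}; {PostalCode, Qty}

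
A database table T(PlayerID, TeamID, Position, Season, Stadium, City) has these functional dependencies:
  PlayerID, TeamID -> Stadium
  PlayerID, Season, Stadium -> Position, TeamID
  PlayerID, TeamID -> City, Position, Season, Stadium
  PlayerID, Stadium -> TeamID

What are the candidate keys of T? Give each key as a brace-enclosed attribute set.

Attributes never on any right-hand side: {PlayerID} — every candidate key must contain it.
Closure of {PlayerID, Stadium} is {City, PlayerID, Position, Season, Stadium, TeamID}, the whole schema; {PlayerID, Stadium} is a candidate key.
Closure of {PlayerID, TeamID} is {City, PlayerID, Position, Season, Stadium, TeamID}, the whole schema; {PlayerID, TeamID} is a candidate key.
Any other superkey properly contains one of these, so there are no further candidate keys.

{PlayerID, Stadium}, {PlayerID, TeamID}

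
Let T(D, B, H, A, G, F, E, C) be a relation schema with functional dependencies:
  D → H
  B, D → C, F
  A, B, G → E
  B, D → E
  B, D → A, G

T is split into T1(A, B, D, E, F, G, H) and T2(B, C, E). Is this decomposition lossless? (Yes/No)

Common attributes: {B, E}; their closure is {B, E}.
T1 ⊄ {B, E} and T2 ⊄ {B, E}, so the split is lossy.

No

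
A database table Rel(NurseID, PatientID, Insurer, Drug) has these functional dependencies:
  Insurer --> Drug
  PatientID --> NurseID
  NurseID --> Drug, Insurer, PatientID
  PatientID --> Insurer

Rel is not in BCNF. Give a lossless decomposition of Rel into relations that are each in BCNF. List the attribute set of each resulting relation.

Candidate keys of the original relation: {NurseID}, {PatientID}.
{Drug, Insurer, NurseID, PatientID}: {Insurer} determines {Drug, Insurer} here but is not a superkey — split on Insurer --> Drug, giving {Drug, Insurer} and {Insurer, NurseID, PatientID}.
{Drug, Insurer} has no BCNF violation.
{Insurer, NurseID, PatientID} has no BCNF violation.

{Drug, Insurer}; {Insurer, NurseID, PatientID}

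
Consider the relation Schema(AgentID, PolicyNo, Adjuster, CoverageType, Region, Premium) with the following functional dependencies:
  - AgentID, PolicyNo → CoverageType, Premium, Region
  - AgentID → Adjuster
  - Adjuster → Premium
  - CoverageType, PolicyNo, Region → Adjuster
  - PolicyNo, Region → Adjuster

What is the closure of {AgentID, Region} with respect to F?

{Adjuster, AgentID, Premium, Region}

Start with {AgentID, Region}.
AgentID → Adjuster applies; add {Adjuster} → now {Adjuster, AgentID, Region}.
Adjuster → Premium applies; add {Premium} → now {Adjuster, AgentID, Premium, Region}.
No further FD applies.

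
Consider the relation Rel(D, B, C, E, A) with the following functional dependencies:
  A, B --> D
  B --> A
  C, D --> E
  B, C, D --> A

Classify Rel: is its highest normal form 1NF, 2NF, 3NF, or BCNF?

1NF

Candidate key: {B, C}. Prime attributes: {B, C}.
For A, B --> D we have {A, B}⁺ = {A, B, D}; {A, B} is not a superkey, so BCNF fails.
A, B --> D determines the non-prime attribute {D} from a non-superkey — 3NF is violated.
The proper key subset {B} of {B, C} determines non-prime {A, D}, so the relation is not even in 2NF.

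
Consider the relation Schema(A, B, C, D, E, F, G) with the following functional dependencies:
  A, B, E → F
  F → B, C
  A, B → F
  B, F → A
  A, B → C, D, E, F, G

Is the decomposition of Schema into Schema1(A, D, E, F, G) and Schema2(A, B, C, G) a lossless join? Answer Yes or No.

Common attributes: {A, G}; their closure is {A, G}.
Neither Schema1 nor Schema2 is contained in that closure, so the decomposition is lossy.

No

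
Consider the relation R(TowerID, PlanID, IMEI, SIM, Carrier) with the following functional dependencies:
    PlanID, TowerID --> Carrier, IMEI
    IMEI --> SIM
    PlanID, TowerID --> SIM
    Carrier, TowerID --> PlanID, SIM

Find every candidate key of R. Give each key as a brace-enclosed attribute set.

{Carrier, TowerID}, {PlanID, TowerID}

No FD produces {TowerID}, so it must be in every candidate key.
{Carrier, TowerID}⁺ = {Carrier, IMEI, PlanID, SIM, TowerID} — all of the relation — so {Carrier, TowerID} is a candidate key.
{PlanID, TowerID}⁺ = {Carrier, IMEI, PlanID, SIM, TowerID} — all of the relation — so {PlanID, TowerID} is a candidate key.
These are minimal and exhaustive — every other superkey contains one of them.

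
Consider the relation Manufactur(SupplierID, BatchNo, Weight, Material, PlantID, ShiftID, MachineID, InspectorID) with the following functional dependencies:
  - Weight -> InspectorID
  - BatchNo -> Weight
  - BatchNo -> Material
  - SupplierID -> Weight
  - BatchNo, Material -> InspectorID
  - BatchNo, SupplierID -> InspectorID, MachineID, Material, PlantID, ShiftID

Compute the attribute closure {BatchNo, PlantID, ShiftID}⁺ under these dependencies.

Start with {BatchNo, PlantID, ShiftID}.
BatchNo -> Weight applies; add {Weight} → now {BatchNo, PlantID, ShiftID, Weight}.
BatchNo -> Material applies; add {Material} → now {BatchNo, Material, PlantID, ShiftID, Weight}.
BatchNo, Material -> InspectorID applies; add {InspectorID} → now {BatchNo, InspectorID, Material, PlantID, ShiftID, Weight}.
No further FD applies.

{BatchNo, InspectorID, Material, PlantID, ShiftID, Weight}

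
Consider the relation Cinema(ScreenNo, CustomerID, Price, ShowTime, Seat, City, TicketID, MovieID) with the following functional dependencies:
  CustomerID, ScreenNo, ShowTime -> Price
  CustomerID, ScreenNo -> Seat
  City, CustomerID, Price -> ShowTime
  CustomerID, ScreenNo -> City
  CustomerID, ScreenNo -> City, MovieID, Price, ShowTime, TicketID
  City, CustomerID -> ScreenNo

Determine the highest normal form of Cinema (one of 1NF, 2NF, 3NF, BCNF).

BCNF

Candidate keys: {City, CustomerID}, {CustomerID, ScreenNo}. Prime attributes: {City, CustomerID, ScreenNo}.
Every FD has a superkey on the left, so the relation is in BCNF.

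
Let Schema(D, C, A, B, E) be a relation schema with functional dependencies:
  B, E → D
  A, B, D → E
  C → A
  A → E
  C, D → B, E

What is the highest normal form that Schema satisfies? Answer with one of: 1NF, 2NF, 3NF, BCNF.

1NF

Candidate keys: {B, C}, {C, D}. Prime attributes: {B, C, D}.
For B, E → D we have {B, E}⁺ = {B, D, E}; {B, E} is not a superkey, so BCNF fails.
A, B, D → E determines the non-prime attribute {E} from a non-superkey — 3NF is violated.
Since {C} ⊂ {B, C} and {C}⁺ ⊇ {A, E} with {A, E} non-prime, there is a partial dependency; 2NF fails.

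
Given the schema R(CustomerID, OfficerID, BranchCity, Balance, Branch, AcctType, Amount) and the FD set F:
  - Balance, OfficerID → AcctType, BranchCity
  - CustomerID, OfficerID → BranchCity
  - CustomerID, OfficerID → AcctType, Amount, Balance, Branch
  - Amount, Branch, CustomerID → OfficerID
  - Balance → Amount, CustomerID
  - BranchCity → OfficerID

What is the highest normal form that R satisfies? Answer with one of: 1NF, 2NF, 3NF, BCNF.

3NF

Candidate keys: {Amount, Branch, CustomerID}, {Balance, Branch}, {Balance, BranchCity}, {Balance, OfficerID}, {BranchCity, CustomerID}, {CustomerID, OfficerID}. Prime attributes: {Amount, Balance, Branch, BranchCity, CustomerID, OfficerID}.
Balance → Amount, CustomerID: {Balance}⁺ = {Amount, Balance, CustomerID}, which is not all of the attributes, so the left side is not a superkey — BCNF is violated.
But every attribute on its right side ({Amount, CustomerID}) is prime, and the same holds for every other non-superkey FD, so 3NF still holds.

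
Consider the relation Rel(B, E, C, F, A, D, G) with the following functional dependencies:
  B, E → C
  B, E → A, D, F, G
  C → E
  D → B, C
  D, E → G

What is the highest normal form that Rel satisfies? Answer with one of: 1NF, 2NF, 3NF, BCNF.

Candidate keys: {B, C}, {B, E}, {D}. Prime attributes: {B, C, D, E}.
C → E breaks BCNF: {C}⁺ = {C, E}, so {C} is not a superkey.
Its right-hand attributes {E} are all prime, as are those of every other non-superkey FD — the relation is in 3NF.

3NF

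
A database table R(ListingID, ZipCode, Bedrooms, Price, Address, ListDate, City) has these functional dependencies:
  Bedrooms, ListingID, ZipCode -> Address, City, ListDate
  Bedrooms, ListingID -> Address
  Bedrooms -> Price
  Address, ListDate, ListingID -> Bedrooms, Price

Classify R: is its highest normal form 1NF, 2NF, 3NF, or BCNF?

1NF

Candidate keys: {Address, ListDate, ListingID, ZipCode}, {Bedrooms, ListingID, ZipCode}. Prime attributes: {Address, Bedrooms, ListDate, ListingID, ZipCode}.
Bedrooms, ListingID -> Address: {Bedrooms, ListingID}⁺ = {Address, Bedrooms, ListingID, Price}, which is not all of the attributes, so the left side is not a superkey — BCNF is violated.
Because {Price} is non-prime and the left side of Bedrooms -> Price is not a superkey, the relation is not in 3NF.
Since {Bedrooms} ⊂ {Bedrooms, ListingID, ZipCode} and {Bedrooms}⁺ ⊇ {Price} with {Price} non-prime, there is a partial dependency; 2NF fails.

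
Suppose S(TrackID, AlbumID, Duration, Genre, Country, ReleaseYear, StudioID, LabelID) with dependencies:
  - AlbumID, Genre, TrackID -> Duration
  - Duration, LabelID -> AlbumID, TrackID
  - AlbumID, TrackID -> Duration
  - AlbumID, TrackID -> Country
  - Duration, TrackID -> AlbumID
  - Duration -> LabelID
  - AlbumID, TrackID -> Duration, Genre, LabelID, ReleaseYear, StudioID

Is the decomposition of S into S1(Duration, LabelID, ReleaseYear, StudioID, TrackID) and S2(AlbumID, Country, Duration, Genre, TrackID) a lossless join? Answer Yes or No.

Yes

The shared attributes are {Duration, TrackID} and {Duration, TrackID}⁺ = {AlbumID, Country, Duration, Genre, LabelID, ReleaseYear, StudioID, TrackID}.
S1 is contained in that closure, so S1 ∩ S2 -> S1 holds and the join is lossless.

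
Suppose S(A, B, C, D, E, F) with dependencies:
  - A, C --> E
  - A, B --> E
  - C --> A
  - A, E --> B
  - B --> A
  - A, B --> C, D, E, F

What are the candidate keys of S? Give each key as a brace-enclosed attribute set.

{A, E}, {B}, {C}

Closure of {B} is {A, B, C, D, E, F}, the whole schema; {B} is a candidate key.
Closure of {C} is {A, B, C, D, E, F}, the whole schema; {C} is a candidate key.
Closure of {A, E} is {A, B, C, D, E, F}, the whole schema; {A, E} is a candidate key.
No proper subset of any of these is a key, and no other minimal superkey exists.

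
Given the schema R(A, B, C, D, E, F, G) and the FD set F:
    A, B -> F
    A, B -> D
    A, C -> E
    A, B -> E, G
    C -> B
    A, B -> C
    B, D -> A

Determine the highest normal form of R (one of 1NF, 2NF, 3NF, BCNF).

Candidate keys: {A, B}, {A, C}, {B, D}, {C, D}. Prime attributes: {A, B, C, D}.
For C -> B we have {C}⁺ = {B, C}; {C} is not a superkey, so BCNF fails.
Since {B} ⊆ prime attributes and every other non-superkey FD also has a prime right side, the schema is in 3NF.

3NF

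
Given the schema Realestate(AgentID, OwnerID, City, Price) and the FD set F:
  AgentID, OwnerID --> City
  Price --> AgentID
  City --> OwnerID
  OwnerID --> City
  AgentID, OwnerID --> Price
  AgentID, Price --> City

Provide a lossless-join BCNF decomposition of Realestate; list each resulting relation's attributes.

{AgentID, City, Price}; {City, OwnerID}

Candidate keys of the original relation: {AgentID, City}, {AgentID, OwnerID}, {Price}.
Within {AgentID, City, OwnerID, Price}: {City}⁺ ∩ {AgentID, City, OwnerID, Price} = {City, OwnerID}, not the whole set, so City --> OwnerID violates BCNF; decompose into {City, OwnerID} and {AgentID, City, Price}.
{City, OwnerID}: every determinant is a superkey — BCNF.
{AgentID, City, Price}: every determinant is a superkey — BCNF.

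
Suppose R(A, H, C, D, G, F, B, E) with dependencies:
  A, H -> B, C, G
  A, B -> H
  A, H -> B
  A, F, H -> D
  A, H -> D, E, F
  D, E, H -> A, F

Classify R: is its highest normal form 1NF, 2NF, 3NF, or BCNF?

BCNF

Candidate keys: {A, B}, {A, H}, {D, E, H}. Prime attributes: {A, B, D, E, H}.
Every FD has a superkey on the left, so the relation is in BCNF.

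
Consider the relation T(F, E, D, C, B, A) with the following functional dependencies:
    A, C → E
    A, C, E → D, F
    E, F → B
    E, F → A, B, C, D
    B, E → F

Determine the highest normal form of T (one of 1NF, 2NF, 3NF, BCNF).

BCNF

Candidate keys: {A, C}, {B, E}, {E, F}. Prime attributes: {A, B, C, E, F}.
Each dependency's left side is a superkey — BCNF holds.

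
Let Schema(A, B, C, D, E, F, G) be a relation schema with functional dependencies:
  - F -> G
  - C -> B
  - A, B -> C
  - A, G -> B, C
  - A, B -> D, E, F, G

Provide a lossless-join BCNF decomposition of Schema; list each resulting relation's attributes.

Candidate keys of the original relation: {A, B}, {A, C}, {A, F}, {A, G}.
{A, B, C, D, E, F, G}: {F} determines {F, G} here but is not a superkey — split on F -> G, giving {F, G} and {A, B, C, D, E, F}.
{F, G} has no BCNF violation.
{A, B, C, D, E, F}: {C} determines {B, C} here but is not a superkey — split on C -> B, giving {B, C} and {A, C, D, E, F}.
{B, C} has no BCNF violation.
{A, C, D, E, F} has no BCNF violation.

{A, C, D, E, F}; {B, C}; {F, G}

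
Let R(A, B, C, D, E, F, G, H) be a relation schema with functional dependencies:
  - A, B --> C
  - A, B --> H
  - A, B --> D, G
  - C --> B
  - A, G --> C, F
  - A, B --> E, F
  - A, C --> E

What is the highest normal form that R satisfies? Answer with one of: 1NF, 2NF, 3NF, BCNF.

Candidate keys: {A, B}, {A, C}, {A, G}. Prime attributes: {A, B, C, G}.
For C --> B we have {C}⁺ = {B, C}; {C} is not a superkey, so BCNF fails.
Its right-hand attributes {B} are all prime, as are those of every other non-superkey FD — the relation is in 3NF.

3NF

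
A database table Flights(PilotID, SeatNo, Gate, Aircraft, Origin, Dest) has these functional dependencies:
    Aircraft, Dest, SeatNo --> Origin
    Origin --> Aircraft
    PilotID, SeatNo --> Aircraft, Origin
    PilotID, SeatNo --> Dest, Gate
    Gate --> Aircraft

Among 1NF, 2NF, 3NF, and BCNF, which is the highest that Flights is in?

Candidate key: {PilotID, SeatNo}. Prime attributes: {PilotID, SeatNo}.
Aircraft, Dest, SeatNo --> Origin breaks BCNF: {Aircraft, Dest, SeatNo}⁺ = {Aircraft, Dest, Origin, SeatNo}, so {Aircraft, Dest, SeatNo} is not a superkey.
Aircraft, Dest, SeatNo --> Origin has non-prime {Origin} on the right and a non-superkey on the left, so 3NF fails.
Checking every proper subset of each key, none determines a non-prime attribute — 2NF is satisfied.

2NF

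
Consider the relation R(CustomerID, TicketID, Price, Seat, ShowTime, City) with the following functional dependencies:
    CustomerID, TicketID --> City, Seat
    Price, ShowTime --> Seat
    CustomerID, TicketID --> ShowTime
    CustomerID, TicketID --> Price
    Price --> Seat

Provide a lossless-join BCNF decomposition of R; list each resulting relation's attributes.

{City, CustomerID, Price, ShowTime, TicketID}; {Price, Seat}

Candidate key of the original relation: {CustomerID, TicketID}.
Within {City, CustomerID, Price, Seat, ShowTime, TicketID}: {Price, ShowTime}⁺ ∩ {City, CustomerID, Price, Seat, ShowTime, TicketID} = {Price, Seat, ShowTime}, not the whole set, so Price, ShowTime --> Seat violates BCNF; decompose into {Price, Seat, ShowTime} and {City, CustomerID, Price, ShowTime, TicketID}.
Within {Price, Seat, ShowTime}: {Price}⁺ ∩ {Price, Seat, ShowTime} = {Price, Seat}, not the whole set, so Price --> Seat violates BCNF; decompose into {Price, Seat} and {Price, ShowTime}.
{Price, Seat} has no BCNF violation.
{Price, ShowTime} has no BCNF violation.
{City, CustomerID, Price, ShowTime, TicketID} has no BCNF violation.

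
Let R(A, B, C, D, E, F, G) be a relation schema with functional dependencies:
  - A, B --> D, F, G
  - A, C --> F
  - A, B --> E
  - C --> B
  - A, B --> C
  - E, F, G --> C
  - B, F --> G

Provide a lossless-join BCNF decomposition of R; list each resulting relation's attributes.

Candidate keys of the original relation: {A, B}, {A, C}, {A, E, F, G}.
{A, B, C, D, E, F, G}: {C} determines {B, C} here but is not a superkey — split on C --> B, giving {B, C} and {A, C, D, E, F, G}.
{B, C} is in BCNF.
{A, C, D, E, F, G}: {E, F, G} determines {C, E, F, G} here but is not a superkey — split on E, F, G --> C, giving {C, E, F, G} and {A, D, E, F, G}.
{C, E, F, G}: {C, F} determines {C, F, G} here but is not a superkey — split on C, F --> G, giving {C, F, G} and {C, E, F}.
{C, F, G} is in BCNF.
{C, E, F} is in BCNF.
{A, D, E, F, G} is in BCNF.

{A, D, E, F, G}; {B, C}; {C, E, F}; {C, F, G}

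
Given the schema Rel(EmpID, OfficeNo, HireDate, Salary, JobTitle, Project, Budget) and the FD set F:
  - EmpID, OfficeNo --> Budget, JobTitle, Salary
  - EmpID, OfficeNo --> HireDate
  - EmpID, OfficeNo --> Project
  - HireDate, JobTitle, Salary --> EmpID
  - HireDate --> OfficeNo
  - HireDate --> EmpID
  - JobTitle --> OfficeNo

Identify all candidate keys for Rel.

{EmpID, JobTitle}, {EmpID, OfficeNo}, {HireDate}

{HireDate} is a candidate key since {HireDate}⁺ = {Budget, EmpID, HireDate, JobTitle, OfficeNo, Project, Salary} covers every attribute.
{EmpID, JobTitle} is a candidate key since {EmpID, JobTitle}⁺ = {Budget, EmpID, HireDate, JobTitle, OfficeNo, Project, Salary} covers every attribute.
{EmpID, OfficeNo} is a candidate key since {EmpID, OfficeNo}⁺ = {Budget, EmpID, HireDate, JobTitle, OfficeNo, Project, Salary} covers every attribute.
No proper subset of any of these is a key, and no other minimal superkey exists.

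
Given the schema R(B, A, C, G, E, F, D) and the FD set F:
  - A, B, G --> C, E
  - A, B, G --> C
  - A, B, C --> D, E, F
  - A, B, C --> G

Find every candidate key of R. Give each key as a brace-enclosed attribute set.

{A, B} never appear on the right of any FD, so every key must include all of them.
{A, B, C}⁺ = {A, B, C, D, E, F, G}, which is every attribute, so {A, B, C} is a candidate key.
{A, B, G}⁺ = {A, B, C, D, E, F, G}, which is every attribute, so {A, B, G} is a candidate key.
These are minimal and exhaustive — every other superkey contains one of them.

{A, B, C}, {A, B, G}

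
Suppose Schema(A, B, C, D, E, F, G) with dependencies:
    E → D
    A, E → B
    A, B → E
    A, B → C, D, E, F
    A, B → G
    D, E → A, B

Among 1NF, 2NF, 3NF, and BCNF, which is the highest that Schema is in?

BCNF

Candidate keys: {A, B}, {E}. Prime attributes: {A, B, E}.
The left-hand side of every FD is a superkey, so BCNF is satisfied.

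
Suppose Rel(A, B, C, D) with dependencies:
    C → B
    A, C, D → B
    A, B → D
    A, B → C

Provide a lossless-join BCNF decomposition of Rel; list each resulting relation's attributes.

Candidate keys of the original relation: {A, B}, {A, C}.
{A, B, C, D}: {C} determines {B, C} here but is not a superkey — split on C → B, giving {B, C} and {A, C, D}.
{B, C} has no BCNF violation.
{A, C, D} has no BCNF violation.

{A, C, D}; {B, C}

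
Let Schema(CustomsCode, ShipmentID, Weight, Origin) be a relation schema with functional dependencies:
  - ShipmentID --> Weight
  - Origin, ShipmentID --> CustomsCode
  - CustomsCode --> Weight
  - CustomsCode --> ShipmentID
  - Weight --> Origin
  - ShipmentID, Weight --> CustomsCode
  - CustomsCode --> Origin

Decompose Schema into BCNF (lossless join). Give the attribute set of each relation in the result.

Candidate keys of the original relation: {CustomsCode}, {ShipmentID}.
In {CustomsCode, Origin, ShipmentID, Weight}, {Weight} is not a superkey ({Weight}⁺ restricted to this set is {Origin, Weight}), so split on Weight --> Origin into {Origin, Weight} and {CustomsCode, ShipmentID, Weight}.
{Origin, Weight} is in BCNF.
{CustomsCode, ShipmentID, Weight} is in BCNF.

{CustomsCode, ShipmentID, Weight}; {Origin, Weight}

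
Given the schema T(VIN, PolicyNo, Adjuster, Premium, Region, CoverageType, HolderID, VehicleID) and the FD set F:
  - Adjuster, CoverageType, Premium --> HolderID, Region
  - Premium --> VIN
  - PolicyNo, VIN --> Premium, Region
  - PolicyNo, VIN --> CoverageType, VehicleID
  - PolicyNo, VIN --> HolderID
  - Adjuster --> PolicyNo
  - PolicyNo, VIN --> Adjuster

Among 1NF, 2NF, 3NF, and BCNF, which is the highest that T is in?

Candidate keys: {Adjuster, Premium}, {Adjuster, VIN}, {PolicyNo, Premium}, {PolicyNo, VIN}. Prime attributes: {Adjuster, PolicyNo, Premium, VIN}.
Premium --> VIN: {Premium}⁺ = {Premium, VIN}, which is not all of the attributes, so the left side is not a superkey — BCNF is violated.
But every attribute on its right side ({VIN}) is prime, and the same holds for every other non-superkey FD, so 3NF still holds.

3NF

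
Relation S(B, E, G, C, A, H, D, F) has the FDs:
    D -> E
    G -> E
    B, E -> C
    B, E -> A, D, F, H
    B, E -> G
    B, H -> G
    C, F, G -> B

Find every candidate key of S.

{B, D}, {B, E}, {B, G}, {B, H}, {C, F, G}

{B, D}⁺ = {A, B, C, D, E, F, G, H} — all of the relation — so {B, D} is a candidate key.
{B, E}⁺ = {A, B, C, D, E, F, G, H} — all of the relation — so {B, E} is a candidate key.
{B, G}⁺ = {A, B, C, D, E, F, G, H} — all of the relation — so {B, G} is a candidate key.
{B, H}⁺ = {A, B, C, D, E, F, G, H} — all of the relation — so {B, H} is a candidate key.
{C, F, G}⁺ = {A, B, C, D, E, F, G, H} — all of the relation — so {C, F, G} is a candidate key.
Any other superkey properly contains one of these, so there are no further candidate keys.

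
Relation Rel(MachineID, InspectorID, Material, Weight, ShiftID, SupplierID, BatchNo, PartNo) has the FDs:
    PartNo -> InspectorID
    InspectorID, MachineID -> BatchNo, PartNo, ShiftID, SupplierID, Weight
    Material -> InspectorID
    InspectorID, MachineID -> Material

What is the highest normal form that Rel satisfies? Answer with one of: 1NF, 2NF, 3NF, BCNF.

3NF

Candidate keys: {InspectorID, MachineID}, {MachineID, Material}, {MachineID, PartNo}. Prime attributes: {InspectorID, MachineID, Material, PartNo}.
PartNo -> InspectorID: {PartNo}⁺ = {InspectorID, PartNo}, which is not all of the attributes, so the left side is not a superkey — BCNF is violated.
But every attribute on its right side ({InspectorID}) is prime, and the same holds for every other non-superkey FD, so 3NF still holds.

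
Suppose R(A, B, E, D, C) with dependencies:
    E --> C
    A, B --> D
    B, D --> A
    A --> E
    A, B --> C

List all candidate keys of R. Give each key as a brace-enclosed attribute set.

{A, B}, {B, D}

{B} never appears on the right of any FD, so every key must include it.
{A, B}⁺ = {A, B, C, D, E}, which is every attribute, so {A, B} is a candidate key.
{B, D}⁺ = {A, B, C, D, E}, which is every attribute, so {B, D} is a candidate key.
Any other superkey properly contains one of these, so there are no further candidate keys.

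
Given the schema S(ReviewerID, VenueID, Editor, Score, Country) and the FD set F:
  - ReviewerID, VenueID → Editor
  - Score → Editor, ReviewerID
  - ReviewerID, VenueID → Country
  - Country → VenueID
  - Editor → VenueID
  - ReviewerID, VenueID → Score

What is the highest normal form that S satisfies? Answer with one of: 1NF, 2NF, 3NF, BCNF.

Candidate keys: {Country, ReviewerID}, {Editor, ReviewerID}, {ReviewerID, VenueID}, {Score}. Prime attributes: {Country, Editor, ReviewerID, Score, VenueID}.
Country → VenueID: {Country}⁺ = {Country, VenueID}, which is not all of the attributes, so the left side is not a superkey — BCNF is violated.
Since {VenueID} ⊆ prime attributes and every other non-superkey FD also has a prime right side, the schema is in 3NF.

3NF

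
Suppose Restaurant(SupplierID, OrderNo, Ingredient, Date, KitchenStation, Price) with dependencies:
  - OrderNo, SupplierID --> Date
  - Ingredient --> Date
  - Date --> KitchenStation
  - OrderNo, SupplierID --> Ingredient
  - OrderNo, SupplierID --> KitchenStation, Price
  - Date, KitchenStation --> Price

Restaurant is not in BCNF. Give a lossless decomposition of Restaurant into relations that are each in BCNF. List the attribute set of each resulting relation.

{Date, Ingredient}; {Date, KitchenStation, Price}; {Ingredient, OrderNo, SupplierID}

Candidate key of the original relation: {OrderNo, SupplierID}.
In {Date, Ingredient, KitchenStation, OrderNo, Price, SupplierID}, {Ingredient} is not a superkey ({Ingredient}⁺ restricted to this set is {Date, Ingredient, KitchenStation, Price}), so split on Ingredient --> Date, KitchenStation, Price into {Date, Ingredient, KitchenStation, Price} and {Ingredient, OrderNo, SupplierID}.
In {Date, Ingredient, KitchenStation, Price}, {Date} is not a superkey ({Date}⁺ restricted to this set is {Date, KitchenStation, Price}), so split on Date --> KitchenStation, Price into {Date, KitchenStation, Price} and {Date, Ingredient}.
{Date, KitchenStation, Price} is in BCNF.
{Date, Ingredient} is in BCNF.
{Ingredient, OrderNo, SupplierID} is in BCNF.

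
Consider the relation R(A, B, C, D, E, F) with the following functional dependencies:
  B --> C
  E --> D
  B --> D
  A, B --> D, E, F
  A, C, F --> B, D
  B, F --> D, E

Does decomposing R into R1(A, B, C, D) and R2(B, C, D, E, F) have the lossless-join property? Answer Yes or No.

No

R1 ∩ R2 = {B, C, D}; its closure under F is {B, C, D}.
R1 ⊄ {B, C, D} and R2 ⊄ {B, C, D}, so the split is lossy.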